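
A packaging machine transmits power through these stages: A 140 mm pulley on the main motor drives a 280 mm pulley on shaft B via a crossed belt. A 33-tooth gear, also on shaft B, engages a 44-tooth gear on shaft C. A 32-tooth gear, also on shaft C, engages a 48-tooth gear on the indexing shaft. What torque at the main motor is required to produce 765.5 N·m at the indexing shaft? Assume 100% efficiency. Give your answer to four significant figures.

Overall ratio R = 2 × 1.3333 × 1.5 = 4.
Input torque = output torque / R = 765.5 / 4 = 191.38 N·m.

191.4 N·m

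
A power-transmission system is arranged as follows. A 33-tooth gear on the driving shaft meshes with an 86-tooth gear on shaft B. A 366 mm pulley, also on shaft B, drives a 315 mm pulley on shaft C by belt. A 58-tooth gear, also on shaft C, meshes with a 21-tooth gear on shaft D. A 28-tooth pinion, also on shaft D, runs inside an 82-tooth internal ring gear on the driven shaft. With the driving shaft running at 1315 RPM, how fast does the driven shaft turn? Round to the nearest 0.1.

the driving shaft → shaft B (gear mesh, 86/33): 1315 ÷ 2.6061 = 504.59 RPM
shaft B → shaft C (belt, 315/366): 504.59 ÷ 0.86066 = 586.29 RPM
shaft C → shaft D (gear mesh, 21/58): 586.29 ÷ 0.36207 = 1619.3 RPM
shaft D → the driven shaft (internal gear, 82/28): 1619.3 ÷ 2.9286 = 552.92 RPM

552.9 RPM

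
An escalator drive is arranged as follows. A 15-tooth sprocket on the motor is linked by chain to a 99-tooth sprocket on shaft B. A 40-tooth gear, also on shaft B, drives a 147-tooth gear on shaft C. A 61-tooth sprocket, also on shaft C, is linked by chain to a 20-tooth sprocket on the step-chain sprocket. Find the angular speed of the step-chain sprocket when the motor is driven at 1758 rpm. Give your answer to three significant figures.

the motor → shaft B (chain, 99/15): 1758 ÷ 6.6 = 266.36 rpm
shaft B → shaft C (gear mesh, 147/40): 266.36 ÷ 3.675 = 72.48 rpm
shaft C → the step-chain sprocket (chain, 20/61): 72.48 ÷ 0.32787 = 221.06 rpm

221 rpm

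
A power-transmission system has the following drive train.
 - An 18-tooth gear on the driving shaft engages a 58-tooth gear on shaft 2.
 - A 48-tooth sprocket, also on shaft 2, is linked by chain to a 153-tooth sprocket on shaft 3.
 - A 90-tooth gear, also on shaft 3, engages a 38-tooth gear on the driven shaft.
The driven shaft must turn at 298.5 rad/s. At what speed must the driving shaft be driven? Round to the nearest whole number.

Overall ratio R = 3.2222 × 3.1875 × 0.42222 = 4.3366.
Required input speed = output speed × R = 298.5 × 4.3366 = 1294.5 rad/s.

1294 rad/s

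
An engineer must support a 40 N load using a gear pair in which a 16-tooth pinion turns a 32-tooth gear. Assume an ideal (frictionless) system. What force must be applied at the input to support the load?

20 N

Gear pair MA = 32/16 = 2.
Effort = load / MA = 40 / 2 = 20 N.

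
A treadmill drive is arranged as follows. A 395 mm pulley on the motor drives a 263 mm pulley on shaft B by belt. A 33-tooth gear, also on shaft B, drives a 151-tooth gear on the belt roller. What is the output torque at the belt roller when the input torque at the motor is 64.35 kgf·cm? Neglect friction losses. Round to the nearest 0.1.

196.1 kgf·cm

Belt: ratio = 263/395 = 0.66582; torque at shaft B = 64.35 × 0.66582 = 42.846 kgf·cm.
Gear mesh: ratio = 151/33 = 4.5758; torque at the belt roller = 42.846 × 4.5758 = 196.05 kgf·cm.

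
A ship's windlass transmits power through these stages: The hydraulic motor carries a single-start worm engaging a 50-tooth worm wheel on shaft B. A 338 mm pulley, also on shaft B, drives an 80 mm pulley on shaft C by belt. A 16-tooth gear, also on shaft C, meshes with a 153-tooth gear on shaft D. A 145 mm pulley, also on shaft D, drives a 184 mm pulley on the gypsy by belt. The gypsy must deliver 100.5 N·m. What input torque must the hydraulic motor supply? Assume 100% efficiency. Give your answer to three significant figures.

0.700 N·m

Overall ratio R = 50 × 0.23669 × 9.5625 × 1.269 = 143.6.
Input torque = output torque / R = 100.5 / 143.6 = 0.69984 N·m.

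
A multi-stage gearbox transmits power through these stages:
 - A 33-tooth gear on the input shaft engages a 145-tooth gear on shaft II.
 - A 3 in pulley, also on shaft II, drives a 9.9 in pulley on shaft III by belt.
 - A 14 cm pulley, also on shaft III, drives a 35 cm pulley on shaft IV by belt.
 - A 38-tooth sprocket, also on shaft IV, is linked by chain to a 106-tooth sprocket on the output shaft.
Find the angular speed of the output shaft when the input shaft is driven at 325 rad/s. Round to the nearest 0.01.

Gear mesh: ratio = 145/33 = 4.3939, so shaft II turns at 325 / 4.3939 = 73.966 rad/s.
Belt: ratio = 9.9/3 = 3.3, so shaft III turns at 73.966 / 3.3 = 22.414 rad/s.
Belt: ratio = 35/14 = 2.5, so shaft IV turns at 22.414 / 2.5 = 8.9655 rad/s.
Chain: ratio = 106/38 = 2.7895, so the output shaft turns at 8.9655 / 2.7895 = 3.2141 rad/s.

3.21 rad/s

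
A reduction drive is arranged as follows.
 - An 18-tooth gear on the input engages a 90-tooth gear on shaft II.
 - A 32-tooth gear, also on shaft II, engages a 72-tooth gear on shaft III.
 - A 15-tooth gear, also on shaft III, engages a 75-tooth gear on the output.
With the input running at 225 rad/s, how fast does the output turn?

4 rad/s

Gear mesh: ratio = 90/18 = 5, so shaft II turns at 225 / 5 = 45 rad/s.
Gear mesh: ratio = 72/32 = 2.25, so shaft III turns at 45 / 2.25 = 20 rad/s.
Gear mesh: ratio = 75/15 = 5, so the output turns at 20 / 5 = 4 rad/s.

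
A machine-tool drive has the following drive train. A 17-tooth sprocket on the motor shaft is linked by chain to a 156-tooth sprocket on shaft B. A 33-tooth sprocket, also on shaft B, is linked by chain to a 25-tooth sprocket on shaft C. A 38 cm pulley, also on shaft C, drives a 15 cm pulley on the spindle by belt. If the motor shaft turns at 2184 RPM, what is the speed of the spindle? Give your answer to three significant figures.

796 RPM

the motor shaft → shaft B (chain, 156/17): 2184 ÷ 9.1765 = 238 RPM
shaft B → shaft C (chain, 25/33): 238 ÷ 0.75758 = 314.16 RPM
shaft C → the spindle (belt, 15/38): 314.16 ÷ 0.39474 = 795.87 RPM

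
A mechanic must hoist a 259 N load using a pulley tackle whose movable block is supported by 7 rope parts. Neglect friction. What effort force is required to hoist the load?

37 N

Block-and-tackle MA = number of supporting rope parts = 7.
Effort = load / MA = 259 / 7 = 37 N.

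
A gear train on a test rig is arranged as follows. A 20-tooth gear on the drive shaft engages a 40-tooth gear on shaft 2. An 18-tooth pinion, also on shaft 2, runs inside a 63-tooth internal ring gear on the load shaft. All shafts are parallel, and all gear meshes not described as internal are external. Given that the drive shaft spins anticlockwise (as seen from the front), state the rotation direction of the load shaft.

the drive shaft → shaft 2: external mesh, 1 reversal → CW.
shaft 2 → the load shaft: internal mesh, same direction → CW.
1 reversal in total — an odd number — so the load shaft turns opposite to the drive shaft.

clockwise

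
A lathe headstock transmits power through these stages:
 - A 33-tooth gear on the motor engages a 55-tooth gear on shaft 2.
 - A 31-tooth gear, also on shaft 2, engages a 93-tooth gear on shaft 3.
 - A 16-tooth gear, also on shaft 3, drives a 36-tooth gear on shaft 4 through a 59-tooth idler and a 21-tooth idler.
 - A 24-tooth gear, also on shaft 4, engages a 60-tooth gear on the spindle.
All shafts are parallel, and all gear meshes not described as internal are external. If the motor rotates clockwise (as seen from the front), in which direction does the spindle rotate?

the motor → shaft 2: external mesh, 1 reversal → CCW.
shaft 2 → shaft 3: external mesh, 1 reversal → CW.
shaft 3 → shaft 4: driver → idler → idler → driven is 3 external meshes, 3 reversals → CCW.
shaft 4 → the spindle: external mesh, 1 reversal → CW.
6 reversals in total — an even number — so the spindle turns the same way as the motor.

clockwise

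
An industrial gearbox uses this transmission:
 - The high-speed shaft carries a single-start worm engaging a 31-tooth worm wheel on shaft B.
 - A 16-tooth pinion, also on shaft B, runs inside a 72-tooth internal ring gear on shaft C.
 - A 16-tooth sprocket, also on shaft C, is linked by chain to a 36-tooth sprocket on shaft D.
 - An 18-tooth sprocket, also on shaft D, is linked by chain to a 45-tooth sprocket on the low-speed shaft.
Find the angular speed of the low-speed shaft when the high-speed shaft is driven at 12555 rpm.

16 rpm

the high-speed shaft → shaft B (worm, 31/1): 12555 ÷ 31 = 405 rpm
shaft B → shaft C (internal gear, 72/16): 405 ÷ 4.5 = 90 rpm
shaft C → shaft D (chain, 36/16): 90 ÷ 2.25 = 40 rpm
shaft D → the low-speed shaft (chain, 45/18): 40 ÷ 2.5 = 16 rpm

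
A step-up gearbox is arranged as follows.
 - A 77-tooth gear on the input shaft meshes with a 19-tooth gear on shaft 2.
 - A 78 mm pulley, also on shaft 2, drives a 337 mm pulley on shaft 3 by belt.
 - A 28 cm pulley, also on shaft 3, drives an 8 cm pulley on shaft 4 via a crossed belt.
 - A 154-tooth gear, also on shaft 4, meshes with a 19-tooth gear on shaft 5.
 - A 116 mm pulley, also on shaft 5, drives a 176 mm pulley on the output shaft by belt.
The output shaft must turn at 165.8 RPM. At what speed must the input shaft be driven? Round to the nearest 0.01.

Overall ratio R = 0.24675 × 4.3205 × 0.28571 × 0.12338 × 1.5172 = 0.057019.
Required input speed = output speed × R = 165.8 × 0.057019 = 9.4537 RPM.

9.45 RPM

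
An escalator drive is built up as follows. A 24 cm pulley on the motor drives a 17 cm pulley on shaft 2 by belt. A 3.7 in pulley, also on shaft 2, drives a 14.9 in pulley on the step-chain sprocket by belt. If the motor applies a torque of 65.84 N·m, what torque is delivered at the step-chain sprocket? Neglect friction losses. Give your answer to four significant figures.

After the belt (17/24): 65.84 × 0.70833 = 46.637 N·m
After the belt (14.9/3.7): 46.637 × 4.027 = 187.81 N·m

187.8 N·m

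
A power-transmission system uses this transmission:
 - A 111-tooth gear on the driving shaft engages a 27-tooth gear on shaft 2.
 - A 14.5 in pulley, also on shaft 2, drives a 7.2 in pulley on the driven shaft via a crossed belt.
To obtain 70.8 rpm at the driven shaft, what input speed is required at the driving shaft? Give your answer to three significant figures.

Overall ratio R = 0.24324 × 0.49655 = 0.12078.
Required input speed = output speed × R = 70.8 × 0.12078 = 8.5514 rpm.

8.55 rpm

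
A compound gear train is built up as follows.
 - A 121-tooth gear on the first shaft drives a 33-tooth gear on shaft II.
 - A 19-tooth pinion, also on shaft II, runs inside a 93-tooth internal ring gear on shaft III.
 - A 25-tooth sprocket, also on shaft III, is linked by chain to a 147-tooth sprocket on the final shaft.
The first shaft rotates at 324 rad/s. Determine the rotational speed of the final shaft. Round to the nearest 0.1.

gear mesh 33/121 = 0.27273 → 324/0.27273 = 1188 rad/s
internal gear 93/19 = 4.8947 → 1188/4.8947 = 242.71 rad/s
chain 147/25 = 5.88 → 242.71/5.88 = 41.277 rad/s

41.3 rad/s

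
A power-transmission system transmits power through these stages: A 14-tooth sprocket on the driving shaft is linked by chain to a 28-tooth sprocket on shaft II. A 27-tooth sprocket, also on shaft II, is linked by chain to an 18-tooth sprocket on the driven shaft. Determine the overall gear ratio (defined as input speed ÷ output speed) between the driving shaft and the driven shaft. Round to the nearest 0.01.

Each stage contributes driven/driver: chain 28/14 = 2, chain 18/27 = 0.66667.
Overall: 2 × 0.66667 = 1.3333.

1.33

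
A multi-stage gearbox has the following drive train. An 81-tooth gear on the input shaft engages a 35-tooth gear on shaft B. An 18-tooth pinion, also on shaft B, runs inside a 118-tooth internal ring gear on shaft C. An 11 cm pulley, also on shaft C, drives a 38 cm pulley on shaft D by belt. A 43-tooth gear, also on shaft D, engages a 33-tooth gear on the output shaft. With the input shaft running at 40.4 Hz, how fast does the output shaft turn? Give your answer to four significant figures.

gear mesh 35/81 = 0.4321 → 40.4/0.4321 = 93.497 Hz
internal gear 118/18 = 6.5556 → 93.497/6.5556 = 14.262 Hz
belt 38/11 = 3.4545 → 14.262/3.4545 = 4.1286 Hz
gear mesh 33/43 = 0.76744 → 4.1286/0.76744 = 5.3796 Hz

5.380 Hz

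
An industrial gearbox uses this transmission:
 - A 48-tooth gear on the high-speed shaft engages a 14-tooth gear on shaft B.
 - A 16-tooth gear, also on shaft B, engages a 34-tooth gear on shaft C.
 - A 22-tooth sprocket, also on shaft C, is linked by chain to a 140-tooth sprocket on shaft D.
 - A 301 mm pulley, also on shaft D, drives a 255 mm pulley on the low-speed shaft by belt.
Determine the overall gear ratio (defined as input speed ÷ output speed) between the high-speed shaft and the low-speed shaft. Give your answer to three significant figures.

3.34

Each stage contributes driven/driver: gear mesh 14/48 = 0.29167, gear mesh 34/16 = 2.125, chain 140/22 = 6.3636, belt 255/301 = 0.84718.
Overall: 0.29167 × 2.125 × 6.3636 × 0.84718 = 3.3414.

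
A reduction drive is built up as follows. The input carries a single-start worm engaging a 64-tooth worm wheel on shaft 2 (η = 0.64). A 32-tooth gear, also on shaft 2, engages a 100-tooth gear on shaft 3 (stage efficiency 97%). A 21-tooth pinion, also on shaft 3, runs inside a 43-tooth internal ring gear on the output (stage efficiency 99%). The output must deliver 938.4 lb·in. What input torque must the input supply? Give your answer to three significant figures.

3.73 lb·in

Overall ratio R = 64 × 3.125 × 2.0476 = 409.52; overall efficiency η = 0.64 × 0.97 × 0.99 = 0.6146.
Input torque = output torque / (R × η) = 938.4 / (409.52 × 0.6146) = 3.7284 lb·in.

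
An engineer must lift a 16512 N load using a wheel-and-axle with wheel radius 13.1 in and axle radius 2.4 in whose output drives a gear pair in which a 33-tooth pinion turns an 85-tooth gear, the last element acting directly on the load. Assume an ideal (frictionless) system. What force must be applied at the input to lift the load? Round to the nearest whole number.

Wheel-and-axle MA = R/r = 13.1/2.4 = 5.4583.
Gear pair MA = 85/33 = 2.5758.
Combined ideal MA = 5.4583 × 2.5758 = 14.059.
Effort = load / MA = 16512 / 14.059 = 1174.5 N.

1174 N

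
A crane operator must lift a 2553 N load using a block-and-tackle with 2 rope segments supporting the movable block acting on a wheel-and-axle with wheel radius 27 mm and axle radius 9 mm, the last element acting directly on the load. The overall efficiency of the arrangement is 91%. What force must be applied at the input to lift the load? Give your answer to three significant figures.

468 N

Block-and-tackle MA = number of supporting rope parts = 2.
Wheel-and-axle MA = R/r = 27/9 = 3.
Combined ideal MA = 2 × 3 = 6.
Actual MA = 6 × 0.91 = 5.46.
Effort = load / actual MA = 2553 / 5.46 = 467.58 N.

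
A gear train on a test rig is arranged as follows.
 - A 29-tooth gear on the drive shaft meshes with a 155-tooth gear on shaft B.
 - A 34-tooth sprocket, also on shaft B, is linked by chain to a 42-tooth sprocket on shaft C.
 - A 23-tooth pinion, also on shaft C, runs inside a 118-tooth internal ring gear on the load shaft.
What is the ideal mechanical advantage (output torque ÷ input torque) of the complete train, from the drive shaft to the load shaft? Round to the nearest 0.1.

33.9

Each stage contributes driven/driver: gear mesh 155/29 = 5.3448, chain 42/34 = 1.2353, internal gear 118/23 = 5.1304.
Overall: 5.3448 × 1.2353 × 5.1304 = 33.873.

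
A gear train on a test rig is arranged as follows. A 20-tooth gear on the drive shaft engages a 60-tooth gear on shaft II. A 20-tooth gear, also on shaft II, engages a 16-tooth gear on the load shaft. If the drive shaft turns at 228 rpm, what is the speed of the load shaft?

the drive shaft → shaft II (gear mesh, 60/20): 228 ÷ 3 = 76 rpm
shaft II → the load shaft (gear mesh, 16/20): 76 ÷ 0.8 = 95 rpm

95 rpm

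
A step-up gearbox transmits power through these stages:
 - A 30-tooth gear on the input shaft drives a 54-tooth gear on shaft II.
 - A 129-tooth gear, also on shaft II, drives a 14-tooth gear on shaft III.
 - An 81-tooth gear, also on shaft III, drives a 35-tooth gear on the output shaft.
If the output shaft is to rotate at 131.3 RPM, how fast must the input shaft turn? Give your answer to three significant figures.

11.1 RPM

Overall ratio R = 1.8 × 0.10853 × 0.4321 = 0.08441.
Required input speed = output speed × R = 131.3 × 0.08441 = 11.083 RPM.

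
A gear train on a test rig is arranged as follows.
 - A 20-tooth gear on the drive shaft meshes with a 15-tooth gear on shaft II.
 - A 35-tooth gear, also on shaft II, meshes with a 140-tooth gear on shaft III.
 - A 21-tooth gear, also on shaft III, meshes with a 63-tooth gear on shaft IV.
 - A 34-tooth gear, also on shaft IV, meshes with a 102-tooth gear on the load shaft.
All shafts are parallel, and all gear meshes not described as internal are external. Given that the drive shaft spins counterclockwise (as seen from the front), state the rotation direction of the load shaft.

counterclockwise

the drive shaft → shaft II: external mesh, 1 reversal → CW.
shaft II → shaft III: external mesh, 1 reversal → CCW.
shaft III → shaft IV: external mesh, 1 reversal → CW.
shaft IV → the load shaft: external mesh, 1 reversal → CCW.
4 reversals in total — an even number — so the load shaft turns the same way as the drive shaft.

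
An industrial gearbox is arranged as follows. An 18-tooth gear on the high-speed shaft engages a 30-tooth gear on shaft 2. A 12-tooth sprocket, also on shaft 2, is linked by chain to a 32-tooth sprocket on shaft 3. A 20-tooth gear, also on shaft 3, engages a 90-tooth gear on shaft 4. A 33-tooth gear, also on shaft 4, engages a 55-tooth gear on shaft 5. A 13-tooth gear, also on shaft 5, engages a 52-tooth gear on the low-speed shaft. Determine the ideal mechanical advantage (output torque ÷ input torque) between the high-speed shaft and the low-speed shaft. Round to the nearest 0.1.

Each stage contributes driven/driver: gear mesh 30/18 = 1.6667, chain 32/12 = 2.6667, gear mesh 90/20 = 4.5, gear mesh 55/33 = 1.6667, gear mesh 52/13 = 4.
Overall: 1.6667 × 2.6667 × 4.5 × 1.6667 × 4 = 133.33.

133.3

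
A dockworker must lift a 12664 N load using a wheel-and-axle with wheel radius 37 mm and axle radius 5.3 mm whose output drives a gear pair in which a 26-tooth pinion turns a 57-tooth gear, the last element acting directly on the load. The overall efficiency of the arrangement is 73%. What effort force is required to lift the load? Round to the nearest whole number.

1133 N

Wheel-and-axle MA = R/r = 37/5.3 = 6.9811.
Gear pair MA = 57/26 = 2.1923.
Combined ideal MA = 6.9811 × 2.1923 = 15.305.
Actual MA = 15.305 × 0.73 = 11.172.
Effort = load / actual MA = 12664 / 11.172 = 1133.5 N.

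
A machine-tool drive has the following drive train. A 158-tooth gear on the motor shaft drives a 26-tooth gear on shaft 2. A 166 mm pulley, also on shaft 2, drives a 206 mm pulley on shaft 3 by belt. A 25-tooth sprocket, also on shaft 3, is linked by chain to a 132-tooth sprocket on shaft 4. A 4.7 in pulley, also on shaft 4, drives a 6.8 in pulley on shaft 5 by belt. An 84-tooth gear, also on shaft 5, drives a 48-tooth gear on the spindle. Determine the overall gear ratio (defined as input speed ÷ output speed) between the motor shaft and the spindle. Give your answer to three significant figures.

0.891

Each stage contributes driven/driver: gear mesh 26/158 = 0.16456, belt 206/166 = 1.241, chain 132/25 = 5.28, belt 6.8/4.7 = 1.4468, gear mesh 48/84 = 0.57143.
Overall: 0.16456 × 1.241 × 5.28 × 1.4468 × 0.57143 = 0.89142.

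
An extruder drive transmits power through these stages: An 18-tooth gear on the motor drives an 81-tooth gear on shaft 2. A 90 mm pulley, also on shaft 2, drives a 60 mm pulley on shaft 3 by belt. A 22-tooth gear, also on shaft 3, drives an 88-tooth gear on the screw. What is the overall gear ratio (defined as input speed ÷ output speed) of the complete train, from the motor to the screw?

12

Each stage contributes driven/driver: gear mesh 81/18 = 4.5, belt 60/90 = 0.66667, gear mesh 88/22 = 4.
Overall: 4.5 × 0.66667 × 4 = 12.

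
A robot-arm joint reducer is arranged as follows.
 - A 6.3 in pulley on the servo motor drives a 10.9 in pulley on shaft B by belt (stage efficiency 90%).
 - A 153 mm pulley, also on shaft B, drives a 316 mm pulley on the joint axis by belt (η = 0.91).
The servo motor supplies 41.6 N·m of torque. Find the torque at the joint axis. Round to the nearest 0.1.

121.7 N·m

belt 10.9/6.3 = 1.7302 → τ = 41.6·1.7302·0.90 = 64.777 N·m
belt 316/153 = 2.0654 → τ = 64.777·2.0654·0.91 = 121.75 N·m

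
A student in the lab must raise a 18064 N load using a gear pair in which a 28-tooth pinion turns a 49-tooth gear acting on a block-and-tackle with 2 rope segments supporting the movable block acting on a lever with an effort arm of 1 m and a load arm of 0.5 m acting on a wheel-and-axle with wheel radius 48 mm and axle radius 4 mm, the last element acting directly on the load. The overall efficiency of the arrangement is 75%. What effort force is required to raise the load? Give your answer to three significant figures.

Gear pair MA = 49/28 = 1.75.
Block-and-tackle MA = number of supporting rope parts = 2.
Lever MA = effort arm / load arm = 1/0.5 = 2.
Wheel-and-axle MA = R/r = 48/4 = 12.
Combined ideal MA = 1.75 × 2 × 2 × 12 = 84.
Actual MA = 84 × 0.75 = 63.
Effort = load / actual MA = 18064 / 63 = 286.73 N.

287 N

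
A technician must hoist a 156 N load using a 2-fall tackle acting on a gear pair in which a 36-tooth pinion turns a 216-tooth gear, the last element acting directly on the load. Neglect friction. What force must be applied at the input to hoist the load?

Block-and-tackle MA = number of supporting rope parts = 2.
Gear pair MA = 216/36 = 6.
Combined ideal MA = 2 × 6 = 12.
Effort = load / MA = 156 / 12 = 13 N.

13 N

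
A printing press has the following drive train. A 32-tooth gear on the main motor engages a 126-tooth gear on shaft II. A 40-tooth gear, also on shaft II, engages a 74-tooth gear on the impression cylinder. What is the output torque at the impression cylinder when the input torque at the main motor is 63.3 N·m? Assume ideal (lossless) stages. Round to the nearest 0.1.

461.1 N·m

After the gear mesh (126/32): 63.3 × 3.9375 = 249.24 N·m
After the gear mesh (74/40): 249.24 × 1.85 = 461.1 N·m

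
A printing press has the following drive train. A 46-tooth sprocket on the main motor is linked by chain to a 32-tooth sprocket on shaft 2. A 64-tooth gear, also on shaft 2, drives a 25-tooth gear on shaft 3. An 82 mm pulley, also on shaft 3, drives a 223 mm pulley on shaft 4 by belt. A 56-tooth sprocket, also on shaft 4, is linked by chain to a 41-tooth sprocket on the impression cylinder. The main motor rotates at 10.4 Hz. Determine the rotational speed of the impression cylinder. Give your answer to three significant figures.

19.2 Hz

the main motor → shaft 2 (chain, 32/46): 10.4 ÷ 0.69565 = 14.95 Hz
shaft 2 → shaft 3 (gear mesh, 25/64): 14.95 ÷ 0.39062 = 38.272 Hz
shaft 3 → shaft 4 (belt, 223/82): 38.272 ÷ 2.7195 = 14.073 Hz
shaft 4 → the impression cylinder (chain, 41/56): 14.073 ÷ 0.73214 = 19.222 Hz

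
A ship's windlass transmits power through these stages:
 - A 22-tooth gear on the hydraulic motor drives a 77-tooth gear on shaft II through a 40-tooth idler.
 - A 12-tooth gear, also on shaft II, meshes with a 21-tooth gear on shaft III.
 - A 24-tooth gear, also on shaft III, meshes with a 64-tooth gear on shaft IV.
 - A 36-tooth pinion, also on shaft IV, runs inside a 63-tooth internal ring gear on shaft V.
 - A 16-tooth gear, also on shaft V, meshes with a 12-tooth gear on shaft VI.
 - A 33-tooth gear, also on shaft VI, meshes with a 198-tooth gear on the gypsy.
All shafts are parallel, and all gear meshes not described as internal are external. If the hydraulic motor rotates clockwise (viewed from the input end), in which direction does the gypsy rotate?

the hydraulic motor → shaft II: driver → idler → driven is 2 external meshes, 2 reversals → CW.
shaft II → shaft III: external mesh, 1 reversal → CCW.
shaft III → shaft IV: external mesh, 1 reversal → CW.
shaft IV → shaft V: internal mesh, same direction → CW.
shaft V → shaft VI: external mesh, 1 reversal → CCW.
shaft VI → the gypsy: external mesh, 1 reversal → CW.
6 reversals in total — an even number — so the gypsy turns the same way as the hydraulic motor.

clockwise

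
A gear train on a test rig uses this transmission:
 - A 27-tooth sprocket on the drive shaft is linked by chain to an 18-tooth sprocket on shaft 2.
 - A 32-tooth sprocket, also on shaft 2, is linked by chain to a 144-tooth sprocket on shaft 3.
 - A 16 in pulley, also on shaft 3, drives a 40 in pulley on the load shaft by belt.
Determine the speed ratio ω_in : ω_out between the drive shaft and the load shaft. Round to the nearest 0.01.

Each stage contributes driven/driver: chain 18/27 = 0.66667, chain 144/32 = 4.5, belt 40/16 = 2.5.
Overall: 0.66667 × 4.5 × 2.5 = 7.5.

7.50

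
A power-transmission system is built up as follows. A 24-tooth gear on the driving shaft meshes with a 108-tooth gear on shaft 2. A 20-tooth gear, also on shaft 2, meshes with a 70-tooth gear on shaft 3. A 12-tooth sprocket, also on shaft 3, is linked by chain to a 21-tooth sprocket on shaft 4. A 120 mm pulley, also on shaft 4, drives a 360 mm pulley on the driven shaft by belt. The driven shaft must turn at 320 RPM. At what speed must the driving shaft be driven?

26460 RPM

Overall ratio R = 4.5 × 3.5 × 1.75 × 3 = 82.688.
Required input speed = output speed × R = 320 × 82.688 = 26460 RPM.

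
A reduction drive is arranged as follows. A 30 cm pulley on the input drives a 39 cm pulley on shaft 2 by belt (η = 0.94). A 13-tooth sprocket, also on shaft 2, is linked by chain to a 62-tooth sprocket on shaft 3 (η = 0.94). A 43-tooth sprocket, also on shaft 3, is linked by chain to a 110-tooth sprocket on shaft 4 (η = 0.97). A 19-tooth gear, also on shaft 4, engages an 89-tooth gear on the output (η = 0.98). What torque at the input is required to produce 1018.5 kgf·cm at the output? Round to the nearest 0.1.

16.3 kgf·cm

Overall ratio R = 1.3 × 4.7692 × 2.5581 × 4.6842 = 74.294; overall efficiency η = 0.94 × 0.94 × 0.97 × 0.98 = 0.8400.
Input torque = output torque / (R × η) = 1018.5 / (74.294 × 0.8400) = 16.321 kgf·cm.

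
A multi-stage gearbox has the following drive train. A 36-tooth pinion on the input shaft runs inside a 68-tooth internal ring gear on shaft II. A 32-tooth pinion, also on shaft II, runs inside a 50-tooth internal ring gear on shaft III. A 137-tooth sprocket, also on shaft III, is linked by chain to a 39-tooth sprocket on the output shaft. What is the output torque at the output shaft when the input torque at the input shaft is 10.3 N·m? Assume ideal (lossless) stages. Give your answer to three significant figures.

8.65 N·m

After the internal gear (68/36): 10.3 × 1.8889 = 19.456 N·m
After the internal gear (50/32): 19.456 × 1.5625 = 30.399 N·m
After the chain (39/137): 30.399 × 0.28467 = 8.6538 N·m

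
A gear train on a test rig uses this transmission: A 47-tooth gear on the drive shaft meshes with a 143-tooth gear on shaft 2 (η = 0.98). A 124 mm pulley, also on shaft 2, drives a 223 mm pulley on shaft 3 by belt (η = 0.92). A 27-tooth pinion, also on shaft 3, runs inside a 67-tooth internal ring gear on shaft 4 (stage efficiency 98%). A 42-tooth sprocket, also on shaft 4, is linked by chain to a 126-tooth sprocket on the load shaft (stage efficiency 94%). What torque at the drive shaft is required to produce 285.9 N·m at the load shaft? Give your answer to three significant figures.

8.45 N·m

Overall ratio R = 3.0426 × 1.7984 × 2.4815 × 3 = 40.734; overall efficiency η = 0.98 × 0.92 × 0.98 × 0.94 = 0.8306.
Input torque = output torque / (R × η) = 285.9 / (40.734 × 0.8306) = 8.4507 N·m.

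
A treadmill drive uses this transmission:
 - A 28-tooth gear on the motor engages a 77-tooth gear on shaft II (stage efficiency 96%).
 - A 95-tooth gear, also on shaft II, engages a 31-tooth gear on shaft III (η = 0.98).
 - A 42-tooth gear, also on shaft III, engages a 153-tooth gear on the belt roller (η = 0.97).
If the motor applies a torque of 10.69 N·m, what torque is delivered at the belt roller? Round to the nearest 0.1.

31.9 N·m

gear mesh 77/28 = 2.75 → τ = 10.69·2.75·0.96 = 28.222 N·m
gear mesh 31/95 = 0.32632 → τ = 28.222·0.32632·0.98 = 9.025 N·m
gear mesh 153/42 = 3.6429 → τ = 9.025·3.6429·0.97 = 31.89 N·m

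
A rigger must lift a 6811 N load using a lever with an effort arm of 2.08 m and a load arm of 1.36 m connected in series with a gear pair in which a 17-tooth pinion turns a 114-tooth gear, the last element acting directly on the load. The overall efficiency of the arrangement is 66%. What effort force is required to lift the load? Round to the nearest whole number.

1006 N

Lever MA = effort arm / load arm = 2.08/1.36 = 1.5294.
Gear pair MA = 114/17 = 6.7059.
Combined ideal MA = 1.5294 × 6.7059 = 10.256.
Actual MA = 10.256 × 0.66 = 6.769.
Effort = load / actual MA = 6811 / 6.769 = 1006.2 N.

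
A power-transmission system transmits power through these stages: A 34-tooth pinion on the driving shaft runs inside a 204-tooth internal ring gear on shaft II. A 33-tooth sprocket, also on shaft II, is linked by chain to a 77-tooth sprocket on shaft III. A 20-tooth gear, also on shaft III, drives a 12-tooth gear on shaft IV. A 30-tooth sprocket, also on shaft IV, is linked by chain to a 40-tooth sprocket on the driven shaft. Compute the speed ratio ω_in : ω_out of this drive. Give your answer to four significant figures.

Each stage contributes driven/driver: internal gear 204/34 = 6, chain 77/33 = 2.3333, gear mesh 12/20 = 0.6, chain 40/30 = 1.3333.
Overall: 6 × 2.3333 × 0.6 × 1.3333 = 11.2.

11.20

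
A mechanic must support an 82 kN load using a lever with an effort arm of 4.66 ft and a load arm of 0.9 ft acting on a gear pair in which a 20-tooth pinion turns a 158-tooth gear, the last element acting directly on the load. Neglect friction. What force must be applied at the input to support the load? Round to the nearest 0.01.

Lever MA = effort arm / load arm = 4.66/0.9 = 5.1778.
Gear pair MA = 158/20 = 7.9.
Combined ideal MA = 5.1778 × 7.9 = 40.904.
Effort = load / MA = 82 / 40.904 = 2.0047 kN.

2.00 kN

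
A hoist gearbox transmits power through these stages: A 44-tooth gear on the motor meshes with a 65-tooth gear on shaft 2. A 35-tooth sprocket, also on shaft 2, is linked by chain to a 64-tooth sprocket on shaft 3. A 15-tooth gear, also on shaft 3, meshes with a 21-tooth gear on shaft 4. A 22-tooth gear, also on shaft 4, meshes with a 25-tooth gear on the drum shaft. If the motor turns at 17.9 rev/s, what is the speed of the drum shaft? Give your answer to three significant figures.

gear mesh 65/44 = 1.4773 → 17.9/1.4773 = 12.117 rev/s
chain 64/35 = 1.8286 → 12.117/1.8286 = 6.6264 rev/s
gear mesh 21/15 = 1.4 → 6.6264/1.4 = 4.7332 rev/s
gear mesh 25/22 = 1.1364 → 4.7332/1.1364 = 4.1652 rev/s

4.17 rev/s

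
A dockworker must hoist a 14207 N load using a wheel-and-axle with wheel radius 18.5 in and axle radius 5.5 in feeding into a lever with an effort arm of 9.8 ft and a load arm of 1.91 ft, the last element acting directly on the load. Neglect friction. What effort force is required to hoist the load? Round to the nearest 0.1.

Wheel-and-axle MA = R/r = 18.5/5.5 = 3.3636.
Lever MA = effort arm / load arm = 9.8/1.91 = 5.1309.
Combined ideal MA = 3.3636 × 5.1309 = 17.258.
Effort = load / MA = 14207 / 17.258 = 823.19 N.

823.2 N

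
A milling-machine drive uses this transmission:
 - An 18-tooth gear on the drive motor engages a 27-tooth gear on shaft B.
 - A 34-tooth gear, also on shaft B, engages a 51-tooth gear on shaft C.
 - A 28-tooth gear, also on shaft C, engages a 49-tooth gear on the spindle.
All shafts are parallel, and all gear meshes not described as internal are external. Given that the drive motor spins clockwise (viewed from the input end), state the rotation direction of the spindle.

the drive motor → shaft B: external mesh, 1 reversal → CCW.
shaft B → shaft C: external mesh, 1 reversal → CW.
shaft C → the spindle: external mesh, 1 reversal → CCW.
3 reversals in total — an odd number — so the spindle turns opposite to the drive motor.

counterclockwise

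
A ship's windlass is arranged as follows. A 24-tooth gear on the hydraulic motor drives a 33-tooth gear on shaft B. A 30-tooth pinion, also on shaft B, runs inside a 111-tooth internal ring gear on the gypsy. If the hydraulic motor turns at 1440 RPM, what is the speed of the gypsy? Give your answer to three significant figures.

283 RPM

the hydraulic motor → shaft B (gear mesh, 33/24): 1440 ÷ 1.375 = 1047.3 RPM
shaft B → the gypsy (internal gear, 111/30): 1047.3 ÷ 3.7 = 283.05 RPM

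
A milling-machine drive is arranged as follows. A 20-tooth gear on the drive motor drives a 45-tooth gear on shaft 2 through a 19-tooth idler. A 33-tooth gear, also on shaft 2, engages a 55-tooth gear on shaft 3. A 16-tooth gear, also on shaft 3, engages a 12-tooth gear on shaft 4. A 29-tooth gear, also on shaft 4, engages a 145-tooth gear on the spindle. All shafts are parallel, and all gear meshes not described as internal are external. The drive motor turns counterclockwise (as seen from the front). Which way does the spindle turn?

the drive motor → shaft 2: driver → idler → driven is 2 external meshes, 2 reversals → CCW.
shaft 2 → shaft 3: external mesh, 1 reversal → CW.
shaft 3 → shaft 4: external mesh, 1 reversal → CCW.
shaft 4 → the spindle: external mesh, 1 reversal → CW.
5 reversals in total — an odd number — so the spindle turns opposite to the drive motor.

clockwise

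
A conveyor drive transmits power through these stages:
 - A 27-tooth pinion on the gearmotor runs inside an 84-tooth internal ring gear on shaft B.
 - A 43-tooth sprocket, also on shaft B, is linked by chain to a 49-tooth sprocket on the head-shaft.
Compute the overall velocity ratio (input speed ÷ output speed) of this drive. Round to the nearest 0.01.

3.55

Each stage contributes driven/driver: internal gear 84/27 = 3.1111, chain 49/43 = 1.1395.
Overall: 3.1111 × 1.1395 = 3.5452.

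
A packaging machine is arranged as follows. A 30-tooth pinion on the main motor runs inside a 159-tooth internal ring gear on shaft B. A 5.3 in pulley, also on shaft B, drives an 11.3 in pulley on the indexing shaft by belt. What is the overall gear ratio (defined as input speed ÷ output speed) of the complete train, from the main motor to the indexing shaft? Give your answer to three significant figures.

11.3

Each stage contributes driven/driver: internal gear 159/30 = 5.3, belt 11.3/5.3 = 2.1321.
Overall: 5.3 × 2.1321 = 11.3.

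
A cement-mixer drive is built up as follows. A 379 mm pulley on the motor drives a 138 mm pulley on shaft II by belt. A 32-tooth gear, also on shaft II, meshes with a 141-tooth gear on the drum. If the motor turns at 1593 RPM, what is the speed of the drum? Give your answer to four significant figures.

the motor → shaft II (belt, 138/379): 1593 ÷ 0.36412 = 4375 RPM
shaft II → the drum (gear mesh, 141/32): 4375 ÷ 4.4062 = 992.9 RPM

992.9 RPM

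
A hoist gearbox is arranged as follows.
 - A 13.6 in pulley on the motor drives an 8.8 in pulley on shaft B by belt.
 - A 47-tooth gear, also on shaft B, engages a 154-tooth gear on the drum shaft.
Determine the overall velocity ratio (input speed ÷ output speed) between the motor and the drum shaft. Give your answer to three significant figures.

2.12

Each stage contributes driven/driver: belt 8.8/13.6 = 0.64706, gear mesh 154/47 = 3.2766.
Overall: 0.64706 × 3.2766 = 2.1202.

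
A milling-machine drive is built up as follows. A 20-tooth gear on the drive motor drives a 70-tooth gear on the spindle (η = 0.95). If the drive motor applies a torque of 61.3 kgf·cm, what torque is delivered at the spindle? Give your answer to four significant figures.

gear mesh 70/20 = 3.5 → τ = 61.3·3.5·0.95 = 203.82 kgf·cm

203.8 kgf·cm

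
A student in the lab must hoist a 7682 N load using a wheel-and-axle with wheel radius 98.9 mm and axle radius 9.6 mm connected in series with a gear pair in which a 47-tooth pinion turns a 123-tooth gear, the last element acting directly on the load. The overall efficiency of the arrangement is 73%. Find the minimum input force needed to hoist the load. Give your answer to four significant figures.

390.3 N

Wheel-and-axle MA = R/r = 98.9/9.6 = 10.302.
Gear pair MA = 123/47 = 2.617.
Combined ideal MA = 10.302 × 2.617 = 26.961.
Actual MA = 26.961 × 0.73 = 19.681.
Effort = load / actual MA = 7682 / 19.681 = 390.32 N.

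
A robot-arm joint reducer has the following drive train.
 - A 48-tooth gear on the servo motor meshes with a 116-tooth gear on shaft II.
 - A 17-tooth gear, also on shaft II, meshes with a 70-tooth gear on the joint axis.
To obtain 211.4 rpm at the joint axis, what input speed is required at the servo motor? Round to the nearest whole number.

2104 rpm

Overall ratio R = 2.4167 × 4.1176 = 9.951.
Required input speed = output speed × R = 211.4 × 9.951 = 2103.6 rpm.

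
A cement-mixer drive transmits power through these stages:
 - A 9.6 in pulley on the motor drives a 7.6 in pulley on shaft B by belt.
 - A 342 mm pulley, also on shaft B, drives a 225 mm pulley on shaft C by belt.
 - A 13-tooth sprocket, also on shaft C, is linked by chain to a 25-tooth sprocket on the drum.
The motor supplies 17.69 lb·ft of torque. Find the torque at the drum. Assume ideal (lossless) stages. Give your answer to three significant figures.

belt 7.6/9.6 = 0.79167 → τ = 17.69·0.79167 = 14.005 lb·ft
belt 225/342 = 0.65789 → τ = 14.005·0.65789 = 9.2135 lb·ft
chain 25/13 = 1.9231 → τ = 9.2135·1.9231 = 17.718 lb·ft

17.7 lb·ft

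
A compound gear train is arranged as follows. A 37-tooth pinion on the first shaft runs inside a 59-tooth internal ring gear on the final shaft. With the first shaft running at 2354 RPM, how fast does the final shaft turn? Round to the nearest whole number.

1476 RPM

the first shaft → the final shaft (internal gear, 59/37): 2354 ÷ 1.5946 = 1476.2 RPM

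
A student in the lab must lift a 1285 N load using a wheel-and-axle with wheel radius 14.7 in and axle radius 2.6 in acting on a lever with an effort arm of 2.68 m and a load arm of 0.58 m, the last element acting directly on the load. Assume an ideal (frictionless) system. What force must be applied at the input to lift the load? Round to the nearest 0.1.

Wheel-and-axle MA = R/r = 14.7/2.6 = 5.6538.
Lever MA = effort arm / load arm = 2.68/0.58 = 4.6207.
Combined ideal MA = 5.6538 × 4.6207 = 26.125.
Effort = load / MA = 1285 / 26.125 = 49.187 N.

49.2 N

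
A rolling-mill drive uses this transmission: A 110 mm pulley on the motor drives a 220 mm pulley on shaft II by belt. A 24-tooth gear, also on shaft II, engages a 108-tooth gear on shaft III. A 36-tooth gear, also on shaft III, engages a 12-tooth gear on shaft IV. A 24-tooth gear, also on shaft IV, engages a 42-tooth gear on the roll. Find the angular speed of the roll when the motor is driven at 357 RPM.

belt 220/110 = 2 → 357/2 = 178.5 RPM
gear mesh 108/24 = 4.5 → 178.5/4.5 = 39.667 RPM
gear mesh 12/36 = 0.33333 → 39.667/0.33333 = 119 RPM
gear mesh 42/24 = 1.75 → 119/1.75 = 68 RPM

68 RPM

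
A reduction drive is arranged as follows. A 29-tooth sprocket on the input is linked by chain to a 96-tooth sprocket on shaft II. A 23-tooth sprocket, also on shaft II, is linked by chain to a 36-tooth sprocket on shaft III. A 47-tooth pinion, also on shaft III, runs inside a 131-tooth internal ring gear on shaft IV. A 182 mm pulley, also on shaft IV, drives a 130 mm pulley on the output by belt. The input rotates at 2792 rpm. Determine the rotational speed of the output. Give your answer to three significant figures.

Chain: ratio = 96/29 = 3.3103, so shaft II turns at 2792 / 3.3103 = 843.42 rpm.
Chain: ratio = 36/23 = 1.5652, so shaft III turns at 843.42 / 1.5652 = 538.85 rpm.
Internal gear: ratio = 131/47 = 2.7872, so shaft IV turns at 538.85 / 2.7872 = 193.33 rpm.
Belt: ratio = 130/182 = 0.71429, so the output turns at 193.33 / 0.71429 = 270.66 rpm.

271 rpm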